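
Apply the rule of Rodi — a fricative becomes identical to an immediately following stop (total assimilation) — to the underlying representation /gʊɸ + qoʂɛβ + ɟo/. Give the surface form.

/ɸ/ is the segment targeted by the rule; it sits immediately before /q/, so it assimilates completely and surfaces as [q].
At the second juncture, /β/ likewise becomes [ɟ] adjacent to /ɟ/.

[gʊqqoʂɛɟɟo]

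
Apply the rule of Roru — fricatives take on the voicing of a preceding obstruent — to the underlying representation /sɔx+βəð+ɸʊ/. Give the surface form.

[sɔxɸəðβʊ]

/β/ is a voiced bilabial fricative. The preceding trigger /x/ is voiceless, so /β/ must become voiceless as well.
The voiceless bilabial fricative is [ɸ], so /β/ → [ɸ].
At the second juncture, /ɸ/ likewise becomes [β] adjacent to /ð/.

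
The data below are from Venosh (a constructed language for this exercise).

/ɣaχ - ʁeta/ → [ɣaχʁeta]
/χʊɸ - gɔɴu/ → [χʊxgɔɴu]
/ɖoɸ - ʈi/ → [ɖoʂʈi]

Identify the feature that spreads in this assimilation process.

place

Comparing underlying and surface forms, /ɸ/ → [x] is the alternation; the neighbouring /g/ is constant.
/ɸ/ is bilabial while /g/ is velar; the output [x] is velar, matching the trigger — so the feature that spreads is place.
The other alternating form patterns the same way: /ɸ/ → [ʂ] before /ʈ/ (bilabial → retroflex, matching retroflex) — only place changes, and always toward the following segment.
No alternation appears in [ɣaχʁeta]: there the adjacent consonants already agree in place (/χ/ and /ʁ/ are both uvular), so this form is consistent with the same rule.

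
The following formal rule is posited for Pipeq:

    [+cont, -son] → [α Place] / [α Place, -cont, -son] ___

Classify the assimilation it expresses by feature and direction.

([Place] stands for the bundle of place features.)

The shared variable α links the value of the place features (abbreviated [Place]) on the target to the same value on the neighbouring segment, so place is the feature that assimilates.
The conditioning segment sits to the left of the focus bar, meaning the trigger precedes the segment that changes — progressive assimilation.

progressive place assimilation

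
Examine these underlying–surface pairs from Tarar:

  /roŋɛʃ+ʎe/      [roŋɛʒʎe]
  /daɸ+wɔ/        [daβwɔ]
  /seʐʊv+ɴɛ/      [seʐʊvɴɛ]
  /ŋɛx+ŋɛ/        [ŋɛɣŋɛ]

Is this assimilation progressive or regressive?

regressive

Comparing underlying and surface forms, /ʃ/ → [ʒ] is the alternation; the neighbouring /ʎ/ is constant.
/ʃ/ is voiceless while /ʎ/ is voiced; the output [ʒ] is voiced, matching the trigger — so the feature that spreads is voicing.
Checking the remaining alternations: /ɸ/ → [β] before /w/ (voiceless → voiced, matching voiced); /x/ → [ɣ] before /ŋ/ (voiceless → voiced, matching voiced) — only voicing changes, and always toward the following segment.
No alternation appears in [seʐʊvɴɛ]: there the adjacent consonants already agree in voicing (/v/ and /ɴ/ are both voiced), so this form is consistent with the same rule.
Since the segment that changes precedes the conditioning segment, the assimilation is regressive.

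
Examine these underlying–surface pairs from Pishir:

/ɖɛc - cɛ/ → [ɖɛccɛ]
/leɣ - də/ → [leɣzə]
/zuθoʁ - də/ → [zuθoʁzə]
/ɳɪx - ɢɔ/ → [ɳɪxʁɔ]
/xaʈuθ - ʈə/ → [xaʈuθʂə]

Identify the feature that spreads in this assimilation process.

manner

Underlying /d/ is realised as [z] next to /ɣ/; /ɣ/ itself does not change.
/d/ is a stop while /ɣ/ is a fricative; the output [z] is a fricative, matching the trigger — so the feature that spreads is manner.
Checking the remaining alternations: /d/ → [z] after /ʁ/ (stop → fricative, matching a fricative); /ɢ/ → [ʁ] after /x/ (stop → fricative, matching a fricative); /ʈ/ → [ʂ] after /θ/ (stop → fricative, matching a fricative) — only manner changes, and always toward the preceding segment.
No alternation appears in [ɖɛccɛ]: there the adjacent consonants already agree in manner (/c/ and /c/ are both stops), so this form is consistent with the same rule.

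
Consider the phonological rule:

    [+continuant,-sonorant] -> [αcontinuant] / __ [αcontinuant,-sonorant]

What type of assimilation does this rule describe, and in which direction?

The rule copies [continuant] (continuancy) from the environment onto the target fricatives; since [±continuant] encodes the stop/fricative manner contrast, the assimilating dimension is manner.
The conditioning segment sits to the right of the focus bar, meaning the trigger follows the segment that changes — regressive assimilation.

regressive manner assimilation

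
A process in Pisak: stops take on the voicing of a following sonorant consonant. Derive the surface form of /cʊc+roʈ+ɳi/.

The rule targets /c/ (voiceless palatal stop), which sits before the trigger /r/ (voiced).
A voiced palatal stop is [ɟ], so the surface segment is [ɟ].
The same rule applies at the second boundary: /ʈ/ → [ɖ] next to /ɳ/.

[cʊɟroɖɳi]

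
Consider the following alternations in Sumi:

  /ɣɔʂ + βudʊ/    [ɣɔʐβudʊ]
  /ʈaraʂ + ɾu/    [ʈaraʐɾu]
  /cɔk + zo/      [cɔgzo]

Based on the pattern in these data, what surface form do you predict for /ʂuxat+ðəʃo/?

[ʂuxadðəʃo]

The data show regressive voicing assimilation: /ʂ/ → [ʐ] before /β/; /ʂ/ → [ʐ] before /ɾ/; /k/ → [g] before /z/. In each pair only voicing changes, matching the following consonant, while place and manner stay constant.
/t/ is a voiceless alveolar stop. The following trigger /ð/ is voiced, so /t/ must become voiced as well.
Changing only its voicing to voiced gives [d] — the voiced alveolar stop.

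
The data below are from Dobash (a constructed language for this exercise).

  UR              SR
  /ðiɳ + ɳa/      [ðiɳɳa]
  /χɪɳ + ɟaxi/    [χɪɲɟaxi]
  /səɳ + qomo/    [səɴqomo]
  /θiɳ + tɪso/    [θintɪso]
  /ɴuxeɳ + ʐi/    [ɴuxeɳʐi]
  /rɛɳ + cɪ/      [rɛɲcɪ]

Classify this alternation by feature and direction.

Underlying /ɳ/ is realised as [ɲ] next to /ɟ/; /ɟ/ itself does not change.
/ɳ/ is retroflex while /ɟ/ is palatal; the output [ɲ] is palatal, matching the trigger — so the feature that spreads is place.
Manner and voice are unchanged, so the assimilation is partial, not total.
Checking the remaining alternations: /ɳ/ → [ɴ] before /q/ (retroflex → uvular, matching uvular); /ɳ/ → [n] before /t/ (retroflex → alveolar, matching alveolar); /ɳ/ → [ɲ] before /c/ (retroflex → palatal, matching palatal) — only place changes, and always toward the following segment.
Nothing changes in [ðiɳɳa], [ɴuxeɳʐi]: there the adjacent consonants already agree in place (/ɳ/ and /ɳ/ are both retroflex; /ɳ/ and /ʐ/ are both retroflex), so these forms are consistent with the same rule.
Since the segment that changes precedes the conditioning segment, the assimilation is regressive.

regressive place assimilation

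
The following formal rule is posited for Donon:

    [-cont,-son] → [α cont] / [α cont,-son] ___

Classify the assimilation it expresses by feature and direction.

The shared variable α links the value of [cont] on the target to that of the neighbouring obstruent. [cont] distinguishes stops from fricatives — a manner-of-articulation feature — so this is manner assimilation.
Since the environment is written before the underscore, the trigger precedes the target; the direction is progressive.

progressive manner assimilation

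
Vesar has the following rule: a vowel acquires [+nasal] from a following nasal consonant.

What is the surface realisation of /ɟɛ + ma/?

[ɟɛ̃ma]

The vowel /ɛ/ is adjacent to the following nasal /m/, so it acquires [+nasal] and surfaces as [ɛ̃].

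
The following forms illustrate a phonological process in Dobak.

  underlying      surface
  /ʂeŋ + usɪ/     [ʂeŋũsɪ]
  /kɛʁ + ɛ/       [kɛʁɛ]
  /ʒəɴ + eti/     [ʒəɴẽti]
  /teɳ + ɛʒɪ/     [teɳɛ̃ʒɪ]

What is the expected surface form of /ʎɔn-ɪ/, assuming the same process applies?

The data show progressive nasality assimilation (vowel nasalisation): /u/ → [ũ] after /ŋ/; /e/ → [ẽ] after /ɴ/; /ɛ/ → [ɛ̃] after /ɳ/ — a vowel is nasalised by an immediately preceding nasal consonant.
No change occurs in [kɛʁɛ] because the vowel at the boundary is adjacent to an oral consonant, not a nasal (/ɛ/ next to /ʁ/).
The vowel /ɪ/ is adjacent to the preceding nasal /n/, so it acquires [+nasal] and surfaces as [ɪ̃].

[ʎɔnɪ̃]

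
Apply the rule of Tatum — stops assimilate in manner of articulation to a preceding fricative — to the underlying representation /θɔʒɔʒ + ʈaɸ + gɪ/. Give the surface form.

The rule targets /ʈ/ (voiceless retroflex stop), which sits after the trigger /ʒ/ (fricative).
Changing only its manner to fricative gives [ʂ] — the voiceless retroflex fricative.
At the second juncture, /g/ likewise becomes [ɣ] adjacent to /ɸ/.

[θɔʒɔʒʂaɸɣɪ]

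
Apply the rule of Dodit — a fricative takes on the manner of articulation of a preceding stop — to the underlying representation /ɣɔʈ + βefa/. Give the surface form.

/β/ is a voiced bilabial fricative. The preceding trigger /ʈ/ is a stop, so /β/ must become a stop as well.
Changing only its manner to stop gives [b] — the voiced bilabial stop.

[ɣɔʈbefa]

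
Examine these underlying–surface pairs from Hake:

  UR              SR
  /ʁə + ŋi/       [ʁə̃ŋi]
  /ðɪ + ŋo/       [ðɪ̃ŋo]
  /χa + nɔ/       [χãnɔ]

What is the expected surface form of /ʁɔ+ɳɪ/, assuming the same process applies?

The data show regressive nasality assimilation (vowel nasalisation): /ə/ → [ə̃] before /ŋ/; /ɪ/ → [ɪ̃] before /ŋ/; /a/ → [ã] before /n/ — a vowel is nasalised by an immediately following nasal consonant.
/ɔ/ sits next to the nasal /ɳ/ and is therefore nasalised to [ɔ̃].

[ʁɔ̃ɳɪ]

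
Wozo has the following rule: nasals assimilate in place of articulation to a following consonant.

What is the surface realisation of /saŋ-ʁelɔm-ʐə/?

/ŋ/ is a voiced velar nasal. The following trigger /ʁ/ is uvular, so /ŋ/ must become uvular as well.
A voiced uvular nasal is [ɴ], so the surface segment is [ɴ].
The same rule applies at the second boundary: /m/ → [ɳ] next to /ʐ/.

[saɴʁelɔɳʐə]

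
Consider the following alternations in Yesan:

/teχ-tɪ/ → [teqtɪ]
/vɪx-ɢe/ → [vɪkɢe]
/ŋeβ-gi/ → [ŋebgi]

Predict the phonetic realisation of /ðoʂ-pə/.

The data show regressive manner assimilation: /χ/ → [q] before /t/; /x/ → [k] before /ɢ/; /β/ → [b] before /g/. In each pair only manner changes, matching the following consonant, while place and voice stay constant.
/ʂ/ is a voiceless retroflex fricative. The following trigger /p/ is a stop, so /ʂ/ must become a stop as well.
Changing only its manner to stop gives [ʈ] — the voiceless retroflex stop.

[ðoʈpə]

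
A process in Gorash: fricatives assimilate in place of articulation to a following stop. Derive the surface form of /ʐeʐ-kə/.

[ʐeɣkə]

/ʐ/ is a voiced retroflex fricative. The following trigger /k/ is velar, so /ʐ/ must become velar as well.
Changing only its place to velar gives [ɣ] — the voiced velar fricative.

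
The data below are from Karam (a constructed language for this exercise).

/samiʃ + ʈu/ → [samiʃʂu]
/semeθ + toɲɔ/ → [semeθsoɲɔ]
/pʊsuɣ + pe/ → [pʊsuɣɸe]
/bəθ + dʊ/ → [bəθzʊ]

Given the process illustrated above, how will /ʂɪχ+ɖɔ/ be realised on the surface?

The data show progressive manner assimilation: /ʈ/ → [ʂ] after /ʃ/; /t/ → [s] after /θ/; /p/ → [ɸ] after /ɣ/; /d/ → [z] after /θ/. In each pair only manner changes, matching the preceding consonant, while place and voice stay constant.
/ɖ/ is a voiced retroflex stop. The preceding trigger /χ/ is a fricative, so /ɖ/ must become a fricative as well.
A voiced retroflex fricative is [ʐ], so the surface segment is [ʐ].

[ʂɪχʐɔ]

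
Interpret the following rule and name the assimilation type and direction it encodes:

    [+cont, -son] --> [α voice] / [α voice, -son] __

The shared variable α links the value of [voice] on the target to the same value on the neighbouring segment, so voicing is the feature that assimilates.
The conditioning segment sits to the left of the focus bar, meaning the trigger precedes the segment that changes — progressive assimilation.

progressive voicing assimilation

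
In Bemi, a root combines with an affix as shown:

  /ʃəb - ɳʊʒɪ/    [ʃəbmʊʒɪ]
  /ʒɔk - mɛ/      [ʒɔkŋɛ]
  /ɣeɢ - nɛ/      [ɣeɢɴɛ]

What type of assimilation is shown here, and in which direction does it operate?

Underlying /ɳ/ is realised as [m] next to /b/; /b/ itself does not change.
/ɳ/ is retroflex while /b/ is bilabial; the output [m] is bilabial, matching the trigger — so the feature that spreads is place.
Manner and voice are unchanged, so the assimilation is partial, not total.
The same holds elsewhere in the data: /m/ → [ŋ] after /k/ (bilabial → velar, matching velar); /n/ → [ɴ] after /ɢ/ (alveolar → uvular, matching uvular) — only place changes, and always toward the preceding segment.
Since the segment that changes follows the conditioning segment, the assimilation is progressive.

progressive place assimilation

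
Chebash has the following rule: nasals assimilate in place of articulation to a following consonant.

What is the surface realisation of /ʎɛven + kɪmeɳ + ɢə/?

The rule targets /n/ (voiced alveolar nasal), which sits before the trigger /k/ (velar).
The voiced velar nasal is [ŋ], so /n/ → [ŋ].
At the second juncture, /ɳ/ likewise becomes [ɴ] adjacent to /ɢ/.

[ʎɛveŋkɪmeɴɢə]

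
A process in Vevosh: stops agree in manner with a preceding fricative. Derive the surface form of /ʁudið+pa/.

[ʁudiðɸa]

The rule targets /p/ (voiceless bilabial stop), which sits after the trigger /ð/ (fricative).
The voiceless bilabial fricative is [ɸ], so /p/ → [ɸ].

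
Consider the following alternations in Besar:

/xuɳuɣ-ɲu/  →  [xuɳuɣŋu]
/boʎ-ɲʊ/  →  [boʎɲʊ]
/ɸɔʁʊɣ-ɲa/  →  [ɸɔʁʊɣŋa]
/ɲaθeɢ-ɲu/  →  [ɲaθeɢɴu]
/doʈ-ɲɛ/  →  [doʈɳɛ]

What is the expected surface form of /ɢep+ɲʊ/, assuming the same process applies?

The data show progressive place assimilation: /ɲ/ → [ŋ] after /ɣ/; /ɲ/ → [ɴ] after /ɢ/; /ɲ/ → [ɳ] after /ʈ/. In each pair only place changes, matching the preceding consonant, while manner and voice stay constant.
Nothing changes in [boʎɲʊ]: there the adjacent consonants already agree in place (/ɲ/ and /ʎ/ are both palatal), so this form is consistent with the same rule.
/ɲ/ is a voiced palatal nasal. The preceding trigger /p/ is bilabial, so /ɲ/ must become bilabial as well.
Changing only its place to bilabial gives [m] — the voiced bilabial nasal.

[ɢepmʊ]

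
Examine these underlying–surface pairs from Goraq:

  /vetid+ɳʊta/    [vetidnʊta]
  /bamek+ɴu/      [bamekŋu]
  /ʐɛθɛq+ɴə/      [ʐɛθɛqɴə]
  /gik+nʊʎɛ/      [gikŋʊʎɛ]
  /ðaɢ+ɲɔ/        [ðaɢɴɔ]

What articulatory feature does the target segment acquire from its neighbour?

place

Comparing underlying and surface forms, /ɳ/ → [n] is the alternation; the neighbouring /d/ is constant.
The change retroflex → alveolar matches the place of the preceding /d/, identifying this as place assimilation.
Checking the remaining alternations: /ɴ/ → [ŋ] after /k/ (uvular → velar, matching velar); /n/ → [ŋ] after /k/ (alveolar → velar, matching velar); /ɲ/ → [ɴ] after /ɢ/ (palatal → uvular, matching uvular) — only place changes, and always toward the preceding segment.
Nothing changes in [ʐɛθɛqɴə]: there the adjacent consonants already agree in place (/ɴ/ and /q/ are both uvular), so this form is consistent with the same rule.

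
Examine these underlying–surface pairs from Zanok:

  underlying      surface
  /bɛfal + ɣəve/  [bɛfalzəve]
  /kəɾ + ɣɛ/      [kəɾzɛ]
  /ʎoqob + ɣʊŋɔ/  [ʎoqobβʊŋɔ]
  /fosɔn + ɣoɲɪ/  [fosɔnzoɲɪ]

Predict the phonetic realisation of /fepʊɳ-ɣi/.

[fepʊɳʐi]

The data show progressive place assimilation: /ɣ/ → [z] after /l/; /ɣ/ → [z] after /ɾ/; /ɣ/ → [β] after /b/; /ɣ/ → [z] after /n/. In each pair only place changes, matching the preceding consonant, while manner and voice stay constant.
The rule targets /ɣ/ (voiced velar fricative), which sits after the trigger /ɳ/ (retroflex).
The voiced retroflex fricative is [ʐ], so /ɣ/ → [ʐ].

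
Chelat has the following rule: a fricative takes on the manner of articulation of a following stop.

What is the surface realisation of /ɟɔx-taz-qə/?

The rule targets /x/ (voiceless velar fricative), which sits before the trigger /t/ (stop).
The voiceless velar stop is [k], so /x/ → [k].
At the second juncture, /z/ likewise becomes [d] adjacent to /q/.

[ɟɔktadqə]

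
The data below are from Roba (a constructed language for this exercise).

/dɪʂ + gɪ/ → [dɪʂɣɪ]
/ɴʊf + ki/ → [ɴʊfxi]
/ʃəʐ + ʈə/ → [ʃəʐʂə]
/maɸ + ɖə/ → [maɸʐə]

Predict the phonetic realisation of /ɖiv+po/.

[ɖivɸo]

The data show progressive manner assimilation: /g/ → [ɣ] after /ʂ/; /k/ → [x] after /f/; /ʈ/ → [ʂ] after /ʐ/; /ɖ/ → [ʐ] after /ɸ/. In each pair only manner changes, matching the preceding consonant, while place and voice stay constant.
The rule targets /p/ (voiceless bilabial stop), which sits after the trigger /v/ (fricative).
A voiceless bilabial fricative is [ɸ], so the surface segment is [ɸ].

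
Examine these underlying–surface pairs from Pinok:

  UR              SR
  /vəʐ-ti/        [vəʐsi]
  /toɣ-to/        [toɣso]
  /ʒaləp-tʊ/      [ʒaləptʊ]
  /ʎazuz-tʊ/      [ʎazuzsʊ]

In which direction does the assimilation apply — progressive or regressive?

progressive

Underlying /t/ is realised as [s] next to /ʐ/; /ʐ/ itself does not change.
/t/ is a stop while /ʐ/ is a fricative; the output [s] is a fricative, matching the trigger — so the feature that spreads is manner.
The other alternating forms pattern the same way: /t/ → [s] after /ɣ/ (stop → fricative, matching a fricative); /t/ → [s] after /z/ (stop → fricative, matching a fricative) — only manner changes, and always toward the preceding segment.
No alternation appears in [ʒaləptʊ]: there the adjacent consonants already agree in manner (/t/ and /p/ are both stops), so this form is consistent with the same rule.
The trigger is the preceding segment, so the direction is progressive (perseverative).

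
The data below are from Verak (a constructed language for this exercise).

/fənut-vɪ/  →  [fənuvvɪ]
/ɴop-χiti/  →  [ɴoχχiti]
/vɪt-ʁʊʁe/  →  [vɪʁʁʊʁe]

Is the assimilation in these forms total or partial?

Underlying /t/ is realised as [v] next to /v/; /v/ itself does not change.
The output [v] is identical to the trigger /v/ — every feature (place, manner, voicing) has been copied — so this is total assimilation.
The remaining alternations confirm this: /p/ → [χ] before /χ/; /t/ → [ʁ] before /ʁ/ — in each case the output is a copy of the following consonant.

total assimilation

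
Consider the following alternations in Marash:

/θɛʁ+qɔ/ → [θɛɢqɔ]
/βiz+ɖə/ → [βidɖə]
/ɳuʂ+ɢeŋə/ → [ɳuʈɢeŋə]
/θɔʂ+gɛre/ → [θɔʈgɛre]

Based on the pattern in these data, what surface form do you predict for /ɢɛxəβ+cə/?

The data show regressive manner assimilation: /ʁ/ → [ɢ] before /q/; /z/ → [d] before /ɖ/; /ʂ/ → [ʈ] before /ɢ/; /ʂ/ → [ʈ] before /g/. In each pair only manner changes, matching the following consonant, while place and voice stay constant.
The rule targets /β/ (voiced bilabial fricative), which sits before the trigger /c/ (stop).
Changing only its manner to stop gives [b] — the voiced bilabial stop.

[ɢɛxəbcə]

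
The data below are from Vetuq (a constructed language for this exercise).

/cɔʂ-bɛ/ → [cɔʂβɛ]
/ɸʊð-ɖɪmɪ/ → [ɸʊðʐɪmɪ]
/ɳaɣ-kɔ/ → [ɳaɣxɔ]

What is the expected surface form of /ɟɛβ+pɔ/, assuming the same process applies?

[ɟɛβɸɔ]

The data show progressive manner assimilation: /b/ → [β] after /ʂ/; /ɖ/ → [ʐ] after /ð/; /k/ → [x] after /ɣ/. In each pair only manner changes, matching the preceding consonant, while place and voice stay constant.
The rule targets /p/ (voiceless bilabial stop), which sits after the trigger /β/ (fricative).
A voiceless bilabial fricative is [ɸ], so the surface segment is [ɸ].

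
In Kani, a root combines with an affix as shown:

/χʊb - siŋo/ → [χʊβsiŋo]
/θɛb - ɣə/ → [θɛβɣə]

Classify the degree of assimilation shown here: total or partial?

Comparing underlying and surface forms, /b/ → [β] is the alternation; the neighbouring /s/ is constant.
/b/ is a stop while /s/ is a fricative; the output [β] is a fricative, matching the trigger — so the feature that spreads is manner.
Place and voice are unchanged, so the assimilation is partial, not total.
The same holds elsewhere in the data: /b/ → [β] before /ɣ/ (stop → fricative, matching a fricative) — only manner changes, and always toward the following segment.

partial assimilation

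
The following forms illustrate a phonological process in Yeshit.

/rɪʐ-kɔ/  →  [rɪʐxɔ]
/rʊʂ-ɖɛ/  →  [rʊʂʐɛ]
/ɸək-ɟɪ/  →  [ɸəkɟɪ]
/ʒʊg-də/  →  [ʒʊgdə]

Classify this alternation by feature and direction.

progressive manner assimilation

Underlying /k/ is realised as [x] next to /ʐ/; /ʐ/ itself does not change.
/k/ is a stop while /ʐ/ is a fricative; the output [x] is a fricative, matching the trigger — so the feature that spreads is manner.
Place and voice are unchanged, so the assimilation is partial, not total.
The same holds elsewhere in the data: /ɖ/ → [ʐ] after /ʂ/ (stop → fricative, matching a fricative) — only manner changes, and always toward the preceding segment.
Nothing changes in [ɸəkɟɪ], [ʒʊgdə]: there the adjacent consonants already agree in manner (/ɟ/ and /k/ are both stops; /d/ and /g/ are both stops), so these forms are consistent with the same rule.
The trigger is the preceding segment, so the direction is progressive (perseverative).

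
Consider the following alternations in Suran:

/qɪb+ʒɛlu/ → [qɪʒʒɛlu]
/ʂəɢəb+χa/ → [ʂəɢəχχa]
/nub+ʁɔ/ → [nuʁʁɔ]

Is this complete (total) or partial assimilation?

total assimilation

Underlying /b/ is realised as [ʒ] next to /ʒ/; /ʒ/ itself does not change.
The output [ʒ] is identical to the trigger /ʒ/ — every feature (place, manner, voicing) has been copied — so this is total assimilation.
The remaining alternations confirm this: /b/ → [χ] before /χ/; /b/ → [ʁ] before /ʁ/ — in each case the output is a copy of the following consonant.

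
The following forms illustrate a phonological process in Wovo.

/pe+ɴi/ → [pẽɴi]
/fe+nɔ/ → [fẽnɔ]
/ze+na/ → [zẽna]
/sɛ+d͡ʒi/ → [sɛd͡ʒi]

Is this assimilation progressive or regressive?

The vowel /e/ surfaces as nasalised [ẽ] next to the following nasal /ɴ/ — it has acquired the [+nasal] feature of its neighbour.
Likewise in the remaining data: /e/ → [ẽ] before /n/ — each time a vowel is nasalised next to a following nasal.
No change occurs in [sɛd͡ʒi] because the vowel at the boundary is adjacent to an oral consonant, not a nasal (/ɛ/ next to /d͡ʒ/).
Because the conditioning nasal is to the right of the vowel that changes, the process is regressive (anticipatory).

regressive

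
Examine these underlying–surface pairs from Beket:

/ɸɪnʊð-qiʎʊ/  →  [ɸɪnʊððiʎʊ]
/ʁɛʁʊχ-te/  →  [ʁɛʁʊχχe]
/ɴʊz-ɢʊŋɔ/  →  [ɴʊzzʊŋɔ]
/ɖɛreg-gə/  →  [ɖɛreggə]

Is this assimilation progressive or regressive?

progressive

Underlying /q/ is realised as [ð] next to /ð/; /ð/ itself does not change.
The output [ð] is identical to the trigger /ð/ — every feature (place, manner, voicing) has been copied — so this is total assimilation.
The other forms behave the same way: /t/ → [χ] after /χ/; /ɢ/ → [z] after /z/ — in each case the output is a copy of the preceding consonant.
In [ɖɛreggə] the two consonants at the boundary are already identical (/g/ + /g/), so the rule applies vacuously and nothing changes.
The trigger is the preceding segment, so the direction is progressive (perseverative).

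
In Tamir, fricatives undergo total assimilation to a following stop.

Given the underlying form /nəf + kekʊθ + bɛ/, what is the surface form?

/f/ is the segment targeted by the rule; it sits immediately before /k/, so it assimilates completely and surfaces as [k].
The same rule applies at the second boundary: /θ/ → [b] next to /b/.

[nəkkekʊbbɛ]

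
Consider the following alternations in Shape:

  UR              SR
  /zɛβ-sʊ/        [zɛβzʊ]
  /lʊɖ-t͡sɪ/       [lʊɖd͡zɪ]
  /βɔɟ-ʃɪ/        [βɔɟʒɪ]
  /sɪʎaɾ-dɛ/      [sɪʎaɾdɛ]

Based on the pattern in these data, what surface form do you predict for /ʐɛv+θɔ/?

The data show progressive voicing assimilation: /s/ → [z] after /β/; /t͡s/ → [d͡z] after /ɖ/; /ʃ/ → [ʒ] after /ɟ/. In each pair only voicing changes, matching the preceding consonant, while place and manner stay constant.
No alternation appears in [sɪʎaɾdɛ]: there the adjacent consonants already agree in voicing (/d/ and /ɾ/ are both voiced), so this form is consistent with the same rule.
/θ/ is a voiceless dental fricative. The preceding trigger /v/ is voiced, so /θ/ must become voiced as well.
The voiced dental fricative is [ð], so /θ/ → [ð].

[ʐɛvðɔ]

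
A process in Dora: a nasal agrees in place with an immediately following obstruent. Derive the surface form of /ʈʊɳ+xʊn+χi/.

[ʈʊŋxʊɴχi]

/ɳ/ is a voiced retroflex nasal. The following trigger /x/ is velar, so /ɳ/ must become velar as well.
The voiced velar nasal is [ŋ], so /ɳ/ → [ŋ].
The same rule applies at the second boundary: /n/ → [ɴ] next to /χ/.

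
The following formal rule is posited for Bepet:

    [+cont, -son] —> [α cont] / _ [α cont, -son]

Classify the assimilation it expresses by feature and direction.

The rule copies [cont] (continuancy) from the environment onto the target fricatives; since [±cont] encodes the stop/fricative manner contrast, the assimilating dimension is manner.
Since the environment is written after the underscore, the trigger follows the target; the direction is regressive.

regressive manner assimilation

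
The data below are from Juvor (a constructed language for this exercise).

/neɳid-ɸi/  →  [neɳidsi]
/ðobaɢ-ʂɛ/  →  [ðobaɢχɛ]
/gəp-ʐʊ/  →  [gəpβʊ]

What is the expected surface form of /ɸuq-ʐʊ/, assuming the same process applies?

The data show progressive place assimilation: /ɸ/ → [s] after /d/; /ʂ/ → [χ] after /ɢ/; /ʐ/ → [β] after /p/. In each pair only place changes, matching the preceding consonant, while manner and voice stay constant.
The rule targets /ʐ/ (voiced retroflex fricative), which sits after the trigger /q/ (uvular).
Changing only its place to uvular gives [ʁ] — the voiced uvular fricative.

[ɸuqʁʊ]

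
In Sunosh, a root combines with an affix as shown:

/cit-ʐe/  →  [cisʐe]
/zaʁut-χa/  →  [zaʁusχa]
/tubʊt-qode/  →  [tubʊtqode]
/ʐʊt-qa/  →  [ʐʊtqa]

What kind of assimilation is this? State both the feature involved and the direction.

regressive manner assimilation

Comparing underlying and surface forms, /t/ → [s] is the alternation; the neighbouring /ʐ/ is constant.
/t/ is a stop while /ʐ/ is a fricative; the output [s] is a fricative, matching the trigger — so the feature that spreads is manner.
Place and voice are unchanged, so the assimilation is partial, not total.
The same holds elsewhere in the data: /t/ → [s] before /χ/ (stop → fricative, matching a fricative) — only manner changes, and always toward the following segment.
No alternation appears in [tubʊtqode], [ʐʊtqa]: there the adjacent consonants already agree in manner (/t/ and /q/ are both stops; /t/ and /q/ are both stops), so these forms are consistent with the same rule.
The trigger is the following segment, so the direction is regressive (anticipatory).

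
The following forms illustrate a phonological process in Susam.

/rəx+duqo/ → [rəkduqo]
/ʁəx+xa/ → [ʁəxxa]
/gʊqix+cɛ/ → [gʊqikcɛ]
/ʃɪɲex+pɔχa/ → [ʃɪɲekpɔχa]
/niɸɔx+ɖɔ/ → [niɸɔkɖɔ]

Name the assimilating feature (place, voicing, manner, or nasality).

manner

Underlying /x/ is realised as [k] next to /d/; /d/ itself does not change.
/x/ is a fricative while /d/ is a stop; the output [k] is a stop, matching the trigger — so the feature that spreads is manner.
The same holds elsewhere in the data: /x/ → [k] before /c/ (fricative → stop, matching a stop); /x/ → [k] before /p/ (fricative → stop, matching a stop); /x/ → [k] before /ɖ/ (fricative → stop, matching a stop) — only manner changes, and always toward the following segment.
No alternation appears in [ʁəxxa]: there the adjacent consonants already agree in manner (/x/ and /x/ are both fricatives), so this form is consistent with the same rule.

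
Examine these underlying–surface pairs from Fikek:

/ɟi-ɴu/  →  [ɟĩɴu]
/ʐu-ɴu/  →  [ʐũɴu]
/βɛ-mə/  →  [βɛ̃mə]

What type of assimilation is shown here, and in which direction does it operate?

regressive nasality assimilation (vowel nasalisation)

The vowel /i/ surfaces as nasalised [ĩ] next to the following nasal /ɴ/ — it has acquired the [+nasal] feature of its neighbour.
The other forms show the same pattern: /u/ → [ũ] before /ɴ/; /ɛ/ → [ɛ̃] before /m/ — each time a vowel is nasalised next to a following nasal.
Because the conditioning nasal is to the right of the vowel that changes, the process is regressive (anticipatory).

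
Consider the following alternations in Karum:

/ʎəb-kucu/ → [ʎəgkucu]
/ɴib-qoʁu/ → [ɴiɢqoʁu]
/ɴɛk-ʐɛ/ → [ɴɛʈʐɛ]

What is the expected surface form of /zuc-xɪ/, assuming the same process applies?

The data show regressive place assimilation: /b/ → [g] before /k/; /b/ → [ɢ] before /q/; /k/ → [ʈ] before /ʐ/. In each pair only place changes, matching the following consonant, while manner and voice stay constant.
The rule targets /c/ (voiceless palatal stop), which sits before the trigger /x/ (velar).
A voiceless velar stop is [k], so the surface segment is [k].

[zukxɪ]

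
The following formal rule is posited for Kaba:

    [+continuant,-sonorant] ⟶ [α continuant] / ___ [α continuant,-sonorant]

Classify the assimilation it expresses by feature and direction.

regressive manner assimilation

The shared variable α links the value of [continuant] on the target to that of the neighbouring obstruent. [continuant] distinguishes stops from fricatives — a manner-of-articulation feature — so this is manner assimilation.
Since the environment is written after the underscore, the trigger follows the target; the direction is regressive.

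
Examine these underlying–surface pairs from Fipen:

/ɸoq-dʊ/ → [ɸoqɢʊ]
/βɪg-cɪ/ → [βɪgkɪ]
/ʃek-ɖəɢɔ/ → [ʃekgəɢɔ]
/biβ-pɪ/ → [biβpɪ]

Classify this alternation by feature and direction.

Comparing underlying and surface forms, /d/ → [ɢ] is the alternation; the neighbouring /q/ is constant.
The change alveolar → uvular matches the place of the preceding /q/, identifying this as place assimilation.
Manner and voice are unchanged, so the assimilation is partial, not total.
The other alternating forms pattern the same way: /c/ → [k] after /g/ (palatal → velar, matching velar); /ɖ/ → [g] after /k/ (retroflex → velar, matching velar) — only place changes, and always toward the preceding segment.
Nothing changes in [biβpɪ]: there the adjacent consonants already agree in place (/p/ and /β/ are both bilabial), so this form is consistent with the same rule.
Since the segment that changes follows the conditioning segment, the assimilation is progressive.

progressive place assimilation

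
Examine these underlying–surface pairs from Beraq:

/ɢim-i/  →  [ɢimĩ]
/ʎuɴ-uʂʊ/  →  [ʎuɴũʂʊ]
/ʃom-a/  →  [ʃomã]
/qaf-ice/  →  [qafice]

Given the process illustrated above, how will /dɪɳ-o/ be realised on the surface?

[dɪɳõ]

The data show progressive nasality assimilation (vowel nasalisation): /i/ → [ĩ] after /m/; /u/ → [ũ] after /ɴ/; /a/ → [ã] after /m/ — a vowel is nasalised by an immediately preceding nasal consonant.
No change occurs in [qafice] because the vowel at the boundary is adjacent to an oral consonant, not a nasal (/i/ next to /f/).
The vowel /o/ is adjacent to the preceding nasal /ɳ/, so it acquires [+nasal] and surfaces as [õ].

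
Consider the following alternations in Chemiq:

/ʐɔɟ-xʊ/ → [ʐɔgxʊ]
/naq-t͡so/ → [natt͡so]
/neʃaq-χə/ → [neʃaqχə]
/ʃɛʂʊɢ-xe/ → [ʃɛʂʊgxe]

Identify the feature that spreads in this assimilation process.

place

Comparing underlying and surface forms, /ɟ/ → [g] is the alternation; the neighbouring /x/ is constant.
The change palatal → velar matches the place of the following /x/, identifying this as place assimilation.
Checking the remaining alternations: /q/ → [t] before /t͡s/ (uvular → alveolar, matching alveolar); /ɢ/ → [g] before /x/ (uvular → velar, matching velar) — only place changes, and always toward the following segment.
No alternation appears in [neʃaqχə]: there the adjacent consonants already agree in place (/q/ and /χ/ are both uvular), so this form is consistent with the same rule.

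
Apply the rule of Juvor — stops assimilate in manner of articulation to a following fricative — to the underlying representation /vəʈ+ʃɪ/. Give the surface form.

[vəʂʃɪ]

The rule targets /ʈ/ (voiceless retroflex stop), which sits before the trigger /ʃ/ (fricative).
The voiceless retroflex fricative is [ʂ], so /ʈ/ → [ʂ].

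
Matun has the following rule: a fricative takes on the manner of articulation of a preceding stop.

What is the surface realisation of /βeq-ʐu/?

/ʐ/ is a voiced retroflex fricative. The preceding trigger /q/ is a stop, so /ʐ/ must become a stop as well.
Changing only its manner to stop gives [ɖ] — the voiced retroflex stop.

[βeqɖu]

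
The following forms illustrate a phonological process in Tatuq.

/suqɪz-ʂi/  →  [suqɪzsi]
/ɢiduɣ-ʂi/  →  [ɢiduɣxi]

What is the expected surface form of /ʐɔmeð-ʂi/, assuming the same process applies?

[ʐɔmeðθi]

The data show progressive place assimilation: /ʂ/ → [s] after /z/; /ʂ/ → [x] after /ɣ/. In each pair only place changes, matching the preceding consonant, while manner and voice stay constant.
/ʂ/ is a voiceless retroflex fricative. The preceding trigger /ð/ is dental, so /ʂ/ must become dental as well.
The voiceless dental fricative is [θ], so /ʂ/ → [θ].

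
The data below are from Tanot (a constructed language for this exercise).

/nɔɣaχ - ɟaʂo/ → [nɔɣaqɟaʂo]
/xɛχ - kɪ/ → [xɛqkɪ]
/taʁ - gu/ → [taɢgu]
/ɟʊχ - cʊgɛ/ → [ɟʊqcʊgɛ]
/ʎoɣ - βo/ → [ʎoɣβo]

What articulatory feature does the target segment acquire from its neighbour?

manner

The segment that alternates is /χ/, which surfaces as [q] when adjacent to /ɟ/.
The change fricative → stop matches the manner of the following /ɟ/, identifying this as manner assimilation.
The other alternating forms pattern the same way: /χ/ → [q] before /k/ (fricative → stop, matching a stop); /ʁ/ → [ɢ] before /g/ (fricative → stop, matching a stop); /χ/ → [q] before /c/ (fricative → stop, matching a stop) — only manner changes, and always toward the following segment.
Nothing changes in [ʎoɣβo]: there the adjacent consonants already agree in manner (/ɣ/ and /β/ are both fricatives), so this form is consistent with the same rule.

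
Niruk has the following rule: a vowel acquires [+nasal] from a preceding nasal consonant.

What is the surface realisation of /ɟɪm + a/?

[ɟɪmã]

/a/ sits next to the nasal /m/ and is therefore nasalised to [ã].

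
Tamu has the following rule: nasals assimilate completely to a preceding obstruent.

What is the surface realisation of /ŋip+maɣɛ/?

/m/ is the segment targeted by the rule; it sits immediately after /p/, so it assimilates completely and surfaces as [p].

[ŋippaɣɛ]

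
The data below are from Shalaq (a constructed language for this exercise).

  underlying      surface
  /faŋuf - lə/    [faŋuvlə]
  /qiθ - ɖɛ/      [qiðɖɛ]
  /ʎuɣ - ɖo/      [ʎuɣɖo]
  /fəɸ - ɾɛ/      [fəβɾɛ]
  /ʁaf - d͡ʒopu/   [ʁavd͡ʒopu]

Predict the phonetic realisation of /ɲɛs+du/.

The data show regressive voicing assimilation: /f/ → [v] before /l/; /θ/ → [ð] before /ɖ/; /ɸ/ → [β] before /ɾ/; /f/ → [v] before /d͡ʒ/. In each pair only voicing changes, matching the following consonant, while place and manner stay constant.
No alternation appears in [ʎuɣɖo]: there the adjacent consonants already agree in voicing (/ɣ/ and /ɖ/ are both voiced), so this form is consistent with the same rule.
/s/ is a voiceless alveolar fricative. The following trigger /d/ is voiced, so /s/ must become voiced as well.
Changing only its voicing to voiced gives [z] — the voiced alveolar fricative.

[ɲɛzdu]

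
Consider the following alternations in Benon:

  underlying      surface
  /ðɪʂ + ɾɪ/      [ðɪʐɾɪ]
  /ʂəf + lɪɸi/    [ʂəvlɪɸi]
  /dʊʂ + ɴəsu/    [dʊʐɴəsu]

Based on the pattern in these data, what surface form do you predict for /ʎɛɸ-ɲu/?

The data show regressive voicing assimilation: /ʂ/ → [ʐ] before /ɾ/; /f/ → [v] before /l/; /ʂ/ → [ʐ] before /ɴ/. In each pair only voicing changes, matching the following consonant, while place and manner stay constant.
The rule targets /ɸ/ (voiceless bilabial fricative), which sits before the trigger /ɲ/ (voiced).
The voiced bilabial fricative is [β], so /ɸ/ → [β].

[ʎɛβɲu]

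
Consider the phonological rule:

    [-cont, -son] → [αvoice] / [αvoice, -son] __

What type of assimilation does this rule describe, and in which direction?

progressive voicing assimilation

The rule copies [voice] from the environment onto the target, so the assimilating feature is voicing.
Since the environment is written before the underscore, the trigger precedes the target; the direction is progressive.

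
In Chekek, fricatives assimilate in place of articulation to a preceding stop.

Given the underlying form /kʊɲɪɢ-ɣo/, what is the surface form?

/ɣ/ is a voiced velar fricative. The preceding trigger /ɢ/ is uvular, so /ɣ/ must become uvular as well.
Changing only its place to uvular gives [ʁ] — the voiced uvular fricative.

[kʊɲɪɢʁo]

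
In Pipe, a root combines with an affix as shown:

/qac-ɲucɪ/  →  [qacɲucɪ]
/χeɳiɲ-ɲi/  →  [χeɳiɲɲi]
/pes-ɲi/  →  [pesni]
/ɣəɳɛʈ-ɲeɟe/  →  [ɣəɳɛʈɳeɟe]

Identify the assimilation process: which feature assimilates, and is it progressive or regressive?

progressive place assimilation

Underlying /ɲ/ is realised as [n] next to /s/; /s/ itself does not change.
The change palatal → alveolar matches the place of the preceding /s/, identifying this as place assimilation.
Manner and voice are unchanged, so the assimilation is partial, not total.
Checking the remaining alternation: /ɲ/ → [ɳ] after /ʈ/ (palatal → retroflex, matching retroflex) — only place changes, and always toward the preceding segment.
Nothing changes in [qacɲucɪ], [χeɳiɲɲi]: there the adjacent consonants already agree in place (/ɲ/ and /c/ are both palatal; /ɲ/ and /ɲ/ are both palatal), so these forms are consistent with the same rule.
The trigger is the preceding segment, so the direction is progressive (perseverative).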